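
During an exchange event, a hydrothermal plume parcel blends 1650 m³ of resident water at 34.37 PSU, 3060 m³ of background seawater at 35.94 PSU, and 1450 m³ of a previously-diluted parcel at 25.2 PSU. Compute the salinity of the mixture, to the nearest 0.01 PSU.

Total salt / total volume:
salt = 1,650×34.37 + 3,060×35.94 + 1,450×25.2 = 56,710.5 + 109,976.4 + 36,540 = 203,226.9
volume = 1,650 + 3,060 + 1,450 = 6,160 m³
S = 203,226.9 / 6,160 = 32.9914 PSU

32.99 PSU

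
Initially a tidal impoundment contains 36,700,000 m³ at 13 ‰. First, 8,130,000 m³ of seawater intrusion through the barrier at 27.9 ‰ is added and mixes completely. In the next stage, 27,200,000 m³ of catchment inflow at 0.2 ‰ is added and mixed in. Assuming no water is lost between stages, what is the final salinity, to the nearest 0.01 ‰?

By conservation of dissolved salt,
Initial salt = 36,700,000×13 = 477,100,000
After stage 1: salt = 477,100,000 + 8,130,000×27.9 = 703,927,000; volume = 44,830,000 m³; S = 15.702 ‰
After stage 2: salt = 703,927,000 + 27,200,000×0.2 = 709,367,000; volume = 72,030,000 m³
S = 709,367,000 / 72,030,000 = 9.8482 ‰

9.85 ‰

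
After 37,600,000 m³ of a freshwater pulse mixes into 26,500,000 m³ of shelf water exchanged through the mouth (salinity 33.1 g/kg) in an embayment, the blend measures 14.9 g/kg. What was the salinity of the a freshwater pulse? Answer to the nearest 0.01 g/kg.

Salt balance: 26,500,000×33.1 + 37,600,000×S = 64,100,000×14.9
877,150,000 + 37,600,000·S = 955,090,000
S = (955,090,000 − 877,150,000) / 37,600,000 = 2.0729 g/kg

2.07 g/kg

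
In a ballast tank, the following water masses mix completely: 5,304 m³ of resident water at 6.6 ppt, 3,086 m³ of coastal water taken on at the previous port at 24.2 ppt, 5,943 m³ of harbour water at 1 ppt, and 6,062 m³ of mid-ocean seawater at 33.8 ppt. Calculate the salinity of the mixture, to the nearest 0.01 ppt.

Conserving salt mass:
salt = 5,304×6.6 + 3,086×24.2 + 5,943×1 + 6,062×33.8 = 35,006.4 + 74,681.2 + 5,943 + 204,895.6 = 320,526.2
volume = 5,304 + 3,086 + 5,943 + 6,062 = 20,395 m³
S = 320,526.2 / 20,395 = 15.7159 ppt

15.72 ppt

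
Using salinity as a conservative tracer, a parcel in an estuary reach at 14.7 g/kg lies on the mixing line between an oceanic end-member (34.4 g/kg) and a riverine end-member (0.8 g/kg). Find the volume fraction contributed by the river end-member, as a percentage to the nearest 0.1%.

58.6%

Let f be the freshwater fraction. Salt balance per unit volume:
f×0.8 + (1−f)×34.4 = 14.7
f = (34.4 − 14.7) / (34.4 − 0.8) = 19.7/33.6 = 0.5863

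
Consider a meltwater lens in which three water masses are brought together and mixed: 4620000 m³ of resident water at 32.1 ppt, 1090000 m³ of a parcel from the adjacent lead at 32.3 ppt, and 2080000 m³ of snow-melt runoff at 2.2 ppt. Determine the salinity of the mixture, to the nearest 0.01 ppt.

24.14 ppt

Mass of salt is conserved:
salt = 4,620,000×32.1 + 1,090,000×32.3 + 2,080,000×2.2 = 148,302,000 + 35,207,000 + 4,576,000 = 188,085,000
volume = 4,620,000 + 1,090,000 + 2,080,000 = 7,790,000 m³
S = 188,085,000 / 7,790,000 = 24.1444 ppt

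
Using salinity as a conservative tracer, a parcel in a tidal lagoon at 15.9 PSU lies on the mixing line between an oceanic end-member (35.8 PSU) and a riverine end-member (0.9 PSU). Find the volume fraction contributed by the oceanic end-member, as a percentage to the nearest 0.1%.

Let g be the oceanic fraction. Salt balance per unit volume:
g×35.8 + (1−g)×0.9 = 15.9
g = (15.9 − 0.9) / (35.8 − 0.9) = 15/34.9 = 0.4298

43.0%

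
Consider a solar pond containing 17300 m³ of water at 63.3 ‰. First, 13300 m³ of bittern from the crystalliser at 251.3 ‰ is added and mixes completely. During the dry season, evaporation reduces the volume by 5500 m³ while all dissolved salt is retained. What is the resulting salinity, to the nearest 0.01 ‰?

176.79 ‰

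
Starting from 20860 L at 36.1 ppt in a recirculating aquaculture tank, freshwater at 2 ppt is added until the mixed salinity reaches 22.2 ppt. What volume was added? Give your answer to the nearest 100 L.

Salt balance: 20,860×36.1 + V×2 = (20,860+V)×22.2
753,046 + 2V = 463,092 + 22.2V
289,954 = 20.2V
V = 14,354.16 L

14400 L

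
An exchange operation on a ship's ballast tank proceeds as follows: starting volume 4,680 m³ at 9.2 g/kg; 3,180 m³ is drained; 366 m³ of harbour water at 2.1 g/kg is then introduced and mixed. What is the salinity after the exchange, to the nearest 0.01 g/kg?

7.81 g/kg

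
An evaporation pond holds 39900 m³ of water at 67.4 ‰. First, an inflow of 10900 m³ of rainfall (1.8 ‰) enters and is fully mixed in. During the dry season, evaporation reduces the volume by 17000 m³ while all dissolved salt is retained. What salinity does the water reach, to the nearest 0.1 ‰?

80.1 ‰

After mixing: salt = 39,900×67.4 + 10,900×1.8 = 2,708,880; volume = 50,800 m³
After evaporation: salt unchanged = 2,708,880; volume = 50,800 − 17,000 = 33,800 m³
S = 2,708,880 / 33,800 = 80.1444 ‰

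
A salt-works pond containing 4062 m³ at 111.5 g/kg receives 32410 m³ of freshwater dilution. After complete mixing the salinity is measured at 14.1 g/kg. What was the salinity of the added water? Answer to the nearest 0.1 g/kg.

Salt balance: 4,062×111.5 + 32,410×S = 36,472×14.1
452,913 + 32,410·S = 514,255.2
S = (514,255.2 − 452,913) / 32,410 = 1.8927 g/kg

1.9 g/kg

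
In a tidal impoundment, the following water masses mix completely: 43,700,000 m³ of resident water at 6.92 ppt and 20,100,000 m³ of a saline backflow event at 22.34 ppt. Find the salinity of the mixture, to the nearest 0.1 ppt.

Mass of salt is conserved:
salt = 43,700,000×6.92 + 20,100,000×22.34 = 302,404,000 + 449,034,000 = 751,438,000
volume = 43,700,000 + 20,100,000 = 63,800,000 m³
S = 751,438,000 / 63,800,000 = 11.778 ppt

11.8 ppt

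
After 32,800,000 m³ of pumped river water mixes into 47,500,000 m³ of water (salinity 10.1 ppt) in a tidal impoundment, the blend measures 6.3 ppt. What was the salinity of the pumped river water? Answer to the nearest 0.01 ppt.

Salt balance: 47,500,000×10.1 + 32,800,000×S = 80,300,000×6.3
479,750,000 + 32,800,000·S = 505,890,000
S = (505,890,000 − 479,750,000) / 32,800,000 = 0.797 ppt

0.80 ppt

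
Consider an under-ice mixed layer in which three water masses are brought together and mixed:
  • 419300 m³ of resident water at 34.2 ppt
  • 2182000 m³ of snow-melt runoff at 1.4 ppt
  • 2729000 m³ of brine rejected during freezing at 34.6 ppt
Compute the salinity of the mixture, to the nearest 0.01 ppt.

Weighted by volume,
salt = 419,300×34.2 + 2,182,000×1.4 + 2,729,000×34.6 = 14,340,060 + 3,054,800 + 94,423,400 = 111,818,260
volume = 419,300 + 2,182,000 + 2,729,000 = 5,330,300 m³
S = 111,818,260 / 5,330,300 = 20.9779 ppt

20.98 ppt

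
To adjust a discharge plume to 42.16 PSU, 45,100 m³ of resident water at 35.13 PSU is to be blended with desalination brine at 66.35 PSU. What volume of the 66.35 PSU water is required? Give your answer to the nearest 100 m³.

13100 m³

Salt balance: 45,100×35.13 + V×66.35 = (45,100+V)×42.16
1,584,363 + 66.35V = 1,901,416 + 42.16V
317,053 = 24.19V
V = 13,106.78 m³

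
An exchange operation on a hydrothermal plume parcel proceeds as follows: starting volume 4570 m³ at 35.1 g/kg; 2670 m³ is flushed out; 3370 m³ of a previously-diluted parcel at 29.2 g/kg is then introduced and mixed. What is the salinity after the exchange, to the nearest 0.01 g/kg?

Remaining after removal: 1,900 m³ at 35.1 g/kg (salt = 66,690)
After addition: salt = 66,690 + 3,370×29.2 = 165,094; volume = 5,270 m³
S = 165,094 / 5,270 = 31.3271 g/kg

31.33 g/kg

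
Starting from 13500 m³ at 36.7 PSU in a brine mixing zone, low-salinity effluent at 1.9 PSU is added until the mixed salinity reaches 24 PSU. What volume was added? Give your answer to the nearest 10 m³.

Salt balance: 13,500×36.7 + V×1.9 = (13,500+V)×24
495,450 + 1.9V = 324,000 + 24V
171,450 = 22.1V
V = 7,757.92 m³

7760 m³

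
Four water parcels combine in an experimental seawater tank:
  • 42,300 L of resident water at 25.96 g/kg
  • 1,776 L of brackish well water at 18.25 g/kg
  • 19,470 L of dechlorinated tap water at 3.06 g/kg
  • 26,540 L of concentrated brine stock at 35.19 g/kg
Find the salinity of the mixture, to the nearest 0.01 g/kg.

23.58 g/kg

Weighted by volume,
salt = 42,300×25.96 + 1,776×18.25 + 19,470×3.06 + 26,540×35.19 = 1,098,108 + 32,412 + 59,578.2 + 933,942.6 = 2,124,040.8
volume = 42,300 + 1,776 + 19,470 + 26,540 = 90,086 L
S = 2,124,040.8 / 90,086 = 23.5779 g/kg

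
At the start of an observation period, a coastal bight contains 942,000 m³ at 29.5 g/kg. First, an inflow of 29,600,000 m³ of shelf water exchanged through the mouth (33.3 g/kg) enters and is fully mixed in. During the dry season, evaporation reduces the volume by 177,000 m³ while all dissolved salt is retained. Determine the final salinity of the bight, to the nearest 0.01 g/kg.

33.38 g/kg

After mixing: salt = 942,000×29.5 + 29,600,000×33.3 = 1,013,469,000; volume = 30,542,000 m³
After evaporation: salt unchanged = 1,013,469,000; volume = 30,542,000 − 177,000 = 30,365,000 m³
S = 1,013,469,000 / 30,365,000 = 33.3762 g/kg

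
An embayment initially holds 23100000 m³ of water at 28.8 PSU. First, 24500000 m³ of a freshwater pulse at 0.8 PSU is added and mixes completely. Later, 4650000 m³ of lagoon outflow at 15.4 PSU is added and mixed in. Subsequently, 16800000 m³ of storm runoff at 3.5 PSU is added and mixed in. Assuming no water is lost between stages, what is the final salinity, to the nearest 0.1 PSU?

11.8 PSU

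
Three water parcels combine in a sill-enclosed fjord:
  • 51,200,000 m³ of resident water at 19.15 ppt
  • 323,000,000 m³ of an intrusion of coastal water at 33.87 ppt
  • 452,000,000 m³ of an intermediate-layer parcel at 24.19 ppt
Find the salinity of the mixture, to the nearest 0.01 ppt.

Total salt / total volume:
salt = 51,200,000×19.15 + 323,000,000×33.87 + 452,000,000×24.19 = 980,480,000 + 10,940,010,000 + 10,933,880,000 = 22,854,370,000
volume = 51,200,000 + 323,000,000 + 452,000,000 = 826,200,000 m³
S = 22,854,370,000 / 826,200,000 = 27.662 ppt

27.66 ppt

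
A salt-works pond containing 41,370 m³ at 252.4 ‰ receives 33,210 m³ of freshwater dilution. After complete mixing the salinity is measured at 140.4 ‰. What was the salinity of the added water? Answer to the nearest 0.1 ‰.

0.9 ‰

Salt balance: 41,370×252.4 + 33,210×S = 74,580×140.4
10,441,788 + 33,210·S = 10,471,032
S = (10,471,032 − 10,441,788) / 33,210 = 0.8806 ‰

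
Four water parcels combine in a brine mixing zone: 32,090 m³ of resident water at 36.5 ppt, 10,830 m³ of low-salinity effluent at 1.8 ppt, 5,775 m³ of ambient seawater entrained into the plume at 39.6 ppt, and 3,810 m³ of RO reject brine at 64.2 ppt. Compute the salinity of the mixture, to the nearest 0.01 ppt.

31.69 ppt

Total salt / total volume:
salt = 32,090×36.5 + 10,830×1.8 + 5,775×39.6 + 3,810×64.2 = 1,171,285 + 19,494 + 228,690 + 244,602 = 1,664,071
volume = 32,090 + 10,830 + 5,775 + 3,810 = 52,505 m³
S = 1,664,071 / 52,505 = 31.6936 ppt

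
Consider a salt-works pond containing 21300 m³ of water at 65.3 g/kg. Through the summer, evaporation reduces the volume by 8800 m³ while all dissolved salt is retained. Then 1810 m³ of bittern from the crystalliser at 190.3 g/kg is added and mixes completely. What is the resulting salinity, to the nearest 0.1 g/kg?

121.3 g/kg

After evaporation: salt = 21,300×65.3 = 1,390,890; volume = 21,300 − 8,800 = 12,500 m³
After mixing: salt = 1,390,890 + 1,810×190.3 = 1,735,333; volume = 12,500 + 1,810 = 14,310 m³
S = 1,735,333 / 14,310 = 121.2672 g/kg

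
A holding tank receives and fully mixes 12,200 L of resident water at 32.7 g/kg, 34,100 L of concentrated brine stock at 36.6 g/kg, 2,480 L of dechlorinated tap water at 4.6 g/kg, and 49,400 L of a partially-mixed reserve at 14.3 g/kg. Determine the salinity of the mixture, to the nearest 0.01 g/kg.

24.09 g/kg

Mass of salt is conserved:
salt = 12,200×32.7 + 34,100×36.6 + 2,480×4.6 + 49,400×14.3 = 398,940 + 1,248,060 + 11,408 + 706,420 = 2,364,828
volume = 12,200 + 34,100 + 2,480 + 49,400 = 98,180 L
S = 2,364,828 / 98,180 = 24.0867 g/kg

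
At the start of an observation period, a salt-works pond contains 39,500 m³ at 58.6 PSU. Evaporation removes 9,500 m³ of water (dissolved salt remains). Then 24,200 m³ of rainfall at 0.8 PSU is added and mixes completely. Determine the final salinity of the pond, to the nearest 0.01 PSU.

43.06 PSU

After evaporation: salt = 39,500×58.6 = 2,314,700; volume = 39,500 − 9,500 = 30,000 m³
After mixing: salt = 2,314,700 + 24,200×0.8 = 2,334,060; volume = 30,000 + 24,200 = 54,200 m³
S = 2,334,060 / 54,200 = 43.0638 PSU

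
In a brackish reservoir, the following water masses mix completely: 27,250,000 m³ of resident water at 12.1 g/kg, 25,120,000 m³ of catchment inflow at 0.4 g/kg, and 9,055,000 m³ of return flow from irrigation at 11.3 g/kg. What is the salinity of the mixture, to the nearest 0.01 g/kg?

Salt balance:
salt = 27,250,000×12.1 + 25,120,000×0.4 + 9,055,000×11.3 = 329,725,000 + 10,048,000 + 102,321,500 = 442,094,500
volume = 27,250,000 + 25,120,000 + 9,055,000 = 61,425,000 m³
S = 442,094,500 / 61,425,000 = 7.1973 g/kg

7.20 g/kg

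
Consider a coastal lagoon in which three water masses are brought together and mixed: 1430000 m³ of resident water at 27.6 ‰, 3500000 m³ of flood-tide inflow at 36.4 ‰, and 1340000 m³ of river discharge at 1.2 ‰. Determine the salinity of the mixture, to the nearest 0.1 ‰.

26.9 ‰

Weighted by volume,
salt = 1,430,000×27.6 + 3,500,000×36.4 + 1,340,000×1.2 = 39,468,000 + 127,400,000 + 1,608,000 = 168,476,000
volume = 1,430,000 + 3,500,000 + 1,340,000 = 6,270,000 m³
S = 168,476,000 / 6,270,000 = 26.87 ‰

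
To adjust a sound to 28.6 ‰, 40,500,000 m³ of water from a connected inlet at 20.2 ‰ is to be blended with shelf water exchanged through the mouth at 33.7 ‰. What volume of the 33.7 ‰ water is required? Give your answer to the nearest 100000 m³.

66700000 m³

Salt balance: 40,500,000×20.2 + V×33.7 = (40,500,000+V)×28.6
818,100,000 + 33.7V = 1,158,300,000 + 28.6V
340,200,000 = 5.1V
V = 66,705,882.35 m³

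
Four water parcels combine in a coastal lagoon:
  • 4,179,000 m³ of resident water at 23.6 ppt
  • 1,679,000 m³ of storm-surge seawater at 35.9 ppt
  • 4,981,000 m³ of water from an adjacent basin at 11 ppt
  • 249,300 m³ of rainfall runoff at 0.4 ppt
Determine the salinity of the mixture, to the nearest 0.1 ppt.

19.3 ppt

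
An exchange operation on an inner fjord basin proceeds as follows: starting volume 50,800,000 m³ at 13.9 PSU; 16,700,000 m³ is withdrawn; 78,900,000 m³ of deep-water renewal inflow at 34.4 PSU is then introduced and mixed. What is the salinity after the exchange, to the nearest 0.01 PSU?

28.21 PSU

Remaining after removal: 34,100,000 m³ at 13.9 PSU (salt = 473,990,000)
After addition: salt = 473,990,000 + 78,900,000×34.4 = 3,188,150,000; volume = 113,000,000 m³
S = 3,188,150,000 / 113,000,000 = 28.2137 PSU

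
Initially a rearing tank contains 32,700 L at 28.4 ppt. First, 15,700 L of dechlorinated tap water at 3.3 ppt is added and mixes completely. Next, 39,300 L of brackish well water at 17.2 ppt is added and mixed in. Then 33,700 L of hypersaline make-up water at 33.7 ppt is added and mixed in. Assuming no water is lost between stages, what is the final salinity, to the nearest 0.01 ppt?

Conserving salt mass:
Initial salt = 32,700×28.4 = 928,680
After stage 1: salt = 928,680 + 15,700×3.3 = 980,490; volume = 48,400 L; S = 20.258 ppt
After stage 2: salt = 980,490 + 39,300×17.2 = 1,656,450; volume = 87,700 L; S = 18.888 ppt
After stage 3: salt = 1,656,450 + 33,700×33.7 = 2,792,140; volume = 121,400 L
S = 2,792,140 / 121,400 = 22.9995 ppt

23.00 ppt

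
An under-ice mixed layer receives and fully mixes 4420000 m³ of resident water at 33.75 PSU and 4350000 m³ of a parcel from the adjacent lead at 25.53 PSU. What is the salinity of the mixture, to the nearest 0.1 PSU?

29.7 PSU

Weighted by volume,
salt = 4,420,000×33.75 + 4,350,000×25.53 = 149,175,000 + 111,055,500 = 260,230,500
volume = 4,420,000 + 4,350,000 = 8,770,000 m³
S = 260,230,500 / 8,770,000 = 29.673 PSU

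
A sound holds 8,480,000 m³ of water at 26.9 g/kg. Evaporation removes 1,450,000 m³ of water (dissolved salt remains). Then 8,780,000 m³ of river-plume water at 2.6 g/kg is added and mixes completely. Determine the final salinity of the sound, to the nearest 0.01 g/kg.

After evaporation: salt = 8,480,000×26.9 = 228,112,000; volume = 8,480,000 − 1,450,000 = 7,030,000 m³
After mixing: salt = 228,112,000 + 8,780,000×2.6 = 250,940,000; volume = 7,030,000 + 8,780,000 = 15,810,000 m³
S = 250,940,000 / 15,810,000 = 15.8722 g/kg

15.87 g/kg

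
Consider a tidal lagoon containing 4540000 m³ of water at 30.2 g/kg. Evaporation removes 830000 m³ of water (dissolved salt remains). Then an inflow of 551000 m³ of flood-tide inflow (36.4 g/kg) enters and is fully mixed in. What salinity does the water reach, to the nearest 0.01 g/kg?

After evaporation: salt = 4,540,000×30.2 = 137,108,000; volume = 4,540,000 − 830,000 = 3,710,000 m³
After mixing: salt = 137,108,000 + 551,000×36.4 = 157,164,400; volume = 3,710,000 + 551,000 = 4,261,000 m³
S = 157,164,400 / 4,261,000 = 36.8844 g/kg

36.88 g/kg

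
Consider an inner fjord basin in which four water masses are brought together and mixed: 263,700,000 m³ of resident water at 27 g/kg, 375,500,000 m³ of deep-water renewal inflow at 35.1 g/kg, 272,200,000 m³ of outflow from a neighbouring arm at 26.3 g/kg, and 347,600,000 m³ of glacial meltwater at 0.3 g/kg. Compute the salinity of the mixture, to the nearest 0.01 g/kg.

21.89 g/kg

By conservation of dissolved salt,
salt = 263,700,000×27 + 375,500,000×35.1 + 272,200,000×26.3 + 347,600,000×0.3 = 7,119,900,000 + 13,180,050,000 + 7,158,860,000 + 104,280,000 = 27,563,090,000
volume = 263,700,000 + 375,500,000 + 272,200,000 + 347,600,000 = 1,259,000,000 m³
S = 27,563,090,000 / 1,259,000,000 = 21.8928 g/kg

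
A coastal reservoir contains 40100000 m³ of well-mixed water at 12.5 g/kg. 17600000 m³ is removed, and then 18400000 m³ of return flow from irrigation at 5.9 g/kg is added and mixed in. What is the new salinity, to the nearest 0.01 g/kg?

Remaining after removal: 22,500,000 m³ at 12.5 g/kg (salt = 281,250,000)
After addition: salt = 281,250,000 + 18,400,000×5.9 = 389,810,000; volume = 40,900,000 m³
S = 389,810,000 / 40,900,000 = 9.5308 g/kg

9.53 g/kg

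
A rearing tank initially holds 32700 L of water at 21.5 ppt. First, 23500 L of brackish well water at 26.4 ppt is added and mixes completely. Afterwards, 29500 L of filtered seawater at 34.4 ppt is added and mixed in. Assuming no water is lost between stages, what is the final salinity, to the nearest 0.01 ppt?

Total salt / total volume:
Initial salt = 32,700×21.5 = 703,050
After stage 1: salt = 703,050 + 23,500×26.4 = 1,323,450; volume = 56,200 L; S = 23.549 ppt
After stage 2: salt = 1,323,450 + 29,500×34.4 = 2,338,250; volume = 85,700 L
S = 2,338,250 / 85,700 = 27.2841 ppt

27.28 ppt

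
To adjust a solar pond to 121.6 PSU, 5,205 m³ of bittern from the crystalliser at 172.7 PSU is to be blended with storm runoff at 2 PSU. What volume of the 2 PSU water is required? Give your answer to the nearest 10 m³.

Salt balance: 5,205×172.7 + V×2 = (5,205+V)×121.6
898,903.5 + 2V = 632,928 + 121.6V
265,975.5 = 119.6V
V = 2,223.88 m³

2220 m³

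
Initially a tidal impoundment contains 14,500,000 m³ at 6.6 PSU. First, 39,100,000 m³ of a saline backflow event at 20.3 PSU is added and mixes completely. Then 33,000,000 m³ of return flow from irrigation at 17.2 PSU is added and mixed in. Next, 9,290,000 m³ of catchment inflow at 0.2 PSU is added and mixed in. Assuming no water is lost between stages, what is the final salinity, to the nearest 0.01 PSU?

15.21 PSU

Weighted by volume,
Initial salt = 14,500,000×6.6 = 95,700,000
After stage 1: salt = 95,700,000 + 39,100,000×20.3 = 889,430,000; volume = 53,600,000 m³; S = 16.594 PSU
After stage 2: salt = 889,430,000 + 33,000,000×17.2 = 1,457,030,000; volume = 86,600,000 m³; S = 16.825 PSU
After stage 3: salt = 1,457,030,000 + 9,290,000×0.2 = 1,458,888,000; volume = 95,890,000 m³
S = 1,458,888,000 / 95,890,000 = 15.2142 PSU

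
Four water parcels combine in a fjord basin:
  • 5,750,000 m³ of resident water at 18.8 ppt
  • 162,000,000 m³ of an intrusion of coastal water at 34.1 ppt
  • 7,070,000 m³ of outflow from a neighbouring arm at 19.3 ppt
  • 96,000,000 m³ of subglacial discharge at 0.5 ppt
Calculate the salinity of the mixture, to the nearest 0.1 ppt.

21.5 ppt

Mass of salt is conserved:
salt = 5,750,000×18.8 + 162,000,000×34.1 + 7,070,000×19.3 + 96,000,000×0.5 = 108,100,000 + 5,524,200,000 + 136,451,000 + 48,000,000 = 5,816,751,000
volume = 5,750,000 + 162,000,000 + 7,070,000 + 96,000,000 = 270,820,000 m³
S = 5,816,751,000 / 270,820,000 = 21.478 ppt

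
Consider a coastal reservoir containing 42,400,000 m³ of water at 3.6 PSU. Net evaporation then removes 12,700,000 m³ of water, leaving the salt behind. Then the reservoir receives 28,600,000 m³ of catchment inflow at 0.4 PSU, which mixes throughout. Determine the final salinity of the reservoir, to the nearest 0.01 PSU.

After evaporation: salt = 42,400,000×3.6 = 152,640,000; volume = 42,400,000 − 12,700,000 = 29,700,000 m³
After mixing: salt = 152,640,000 + 28,600,000×0.4 = 164,080,000; volume = 29,700,000 + 28,600,000 = 58,300,000 m³
S = 164,080,000 / 58,300,000 = 2.8144 PSU

2.81 PSU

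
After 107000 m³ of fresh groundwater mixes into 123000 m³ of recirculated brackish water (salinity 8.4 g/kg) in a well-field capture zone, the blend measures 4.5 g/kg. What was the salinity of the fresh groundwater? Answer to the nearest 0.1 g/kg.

Salt balance: 123,000×8.4 + 107,000×S = 230,000×4.5
1,033,200 + 107,000·S = 1,035,000
S = (1,035,000 − 1,033,200) / 107,000 = 0.0168 g/kg

0.0 g/kg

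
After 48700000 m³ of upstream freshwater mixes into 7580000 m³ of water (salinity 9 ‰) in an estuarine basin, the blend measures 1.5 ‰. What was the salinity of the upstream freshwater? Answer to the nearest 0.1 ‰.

Salt balance: 7,580,000×9 + 48,700,000×S = 56,280,000×1.5
68,220,000 + 48,700,000·S = 84,420,000
S = (84,420,000 − 68,220,000) / 48,700,000 = 0.3326 ‰

0.3 ‰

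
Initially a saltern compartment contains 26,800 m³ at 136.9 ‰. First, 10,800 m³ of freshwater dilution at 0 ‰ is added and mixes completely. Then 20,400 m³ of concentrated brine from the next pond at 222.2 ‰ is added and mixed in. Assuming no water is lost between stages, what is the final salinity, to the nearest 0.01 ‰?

Total salt / total volume:
Initial salt = 26,800×136.9 = 3,668,920
After stage 1: salt = 3,668,920 + 10,800×0 = 3,668,920; volume = 37,600 m³; S = 97.578 ‰
After stage 2: salt = 3,668,920 + 20,400×222.2 = 8,201,800; volume = 58,000 m³
S = 8,201,800 / 58,000 = 141.4103 ‰

141.41 ‰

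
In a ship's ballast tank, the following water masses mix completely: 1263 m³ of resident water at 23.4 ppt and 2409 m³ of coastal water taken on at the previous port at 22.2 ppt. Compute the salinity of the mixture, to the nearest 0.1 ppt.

22.6 ppt

Weighted by volume,
salt = 1,263×23.4 + 2,409×22.2 = 29,554.2 + 53,479.8 = 83,034
volume = 1,263 + 2,409 = 3,672 m³
S = 83,034 / 3,672 = 22.613 ppt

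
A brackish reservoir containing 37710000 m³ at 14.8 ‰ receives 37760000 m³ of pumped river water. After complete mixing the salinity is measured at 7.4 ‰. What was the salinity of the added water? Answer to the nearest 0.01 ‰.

Salt balance: 37,710,000×14.8 + 37,760,000×S = 75,470,000×7.4
558,108,000 + 37,760,000·S = 558,478,000
S = (558,478,000 − 558,108,000) / 37,760,000 = 0.0098 ‰

0.01 ‰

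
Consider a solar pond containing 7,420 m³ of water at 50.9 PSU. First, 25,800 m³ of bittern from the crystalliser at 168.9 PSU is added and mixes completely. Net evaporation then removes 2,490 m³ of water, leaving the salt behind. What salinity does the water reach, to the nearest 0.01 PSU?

154.09 PSU

After mixing: salt = 7,420×50.9 + 25,800×168.9 = 4,735,298; volume = 33,220 m³
After evaporation: salt unchanged = 4,735,298; volume = 33,220 − 2,490 = 30,730 m³
S = 4,735,298 / 30,730 = 154.0937 PSU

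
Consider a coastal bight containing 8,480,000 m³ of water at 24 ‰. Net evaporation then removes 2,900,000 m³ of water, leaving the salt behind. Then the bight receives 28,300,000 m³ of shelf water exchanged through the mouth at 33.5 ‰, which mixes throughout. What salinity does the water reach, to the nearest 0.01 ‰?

After evaporation: salt = 8,480,000×24 = 203,520,000; volume = 8,480,000 − 2,900,000 = 5,580,000 m³
After mixing: salt = 203,520,000 + 28,300,000×33.5 = 1,151,570,000; volume = 5,580,000 + 28,300,000 = 33,880,000 m³
S = 1,151,570,000 / 33,880,000 = 33.9897 ‰

33.99 ‰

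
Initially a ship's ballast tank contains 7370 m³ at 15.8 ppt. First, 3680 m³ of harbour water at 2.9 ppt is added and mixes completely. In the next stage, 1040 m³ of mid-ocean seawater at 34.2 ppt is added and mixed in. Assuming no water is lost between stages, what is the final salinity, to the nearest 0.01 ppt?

13.46 ppt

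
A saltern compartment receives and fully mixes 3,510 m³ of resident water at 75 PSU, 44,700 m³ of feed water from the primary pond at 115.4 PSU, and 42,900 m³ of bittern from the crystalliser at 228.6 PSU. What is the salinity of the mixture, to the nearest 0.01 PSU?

Weighted by volume,
salt = 3,510×75 + 44,700×115.4 + 42,900×228.6 = 263,250 + 5,158,380 + 9,806,940 = 15,228,570
volume = 3,510 + 44,700 + 42,900 = 91,110 m³
S = 15,228,570 / 91,110 = 167.1449 PSU

167.14 PSU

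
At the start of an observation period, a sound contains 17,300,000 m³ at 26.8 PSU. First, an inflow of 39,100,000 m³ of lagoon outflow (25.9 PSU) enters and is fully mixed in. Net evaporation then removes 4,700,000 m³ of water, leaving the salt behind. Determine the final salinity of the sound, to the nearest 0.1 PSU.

After mixing: salt = 17,300,000×26.8 + 39,100,000×25.9 = 1,476,330,000; volume = 56,400,000 m³
After evaporation: salt unchanged = 1,476,330,000; volume = 56,400,000 − 4,700,000 = 51,700,000 m³
S = 1,476,330,000 / 51,700,000 = 28.5557 PSU

28.6 PSU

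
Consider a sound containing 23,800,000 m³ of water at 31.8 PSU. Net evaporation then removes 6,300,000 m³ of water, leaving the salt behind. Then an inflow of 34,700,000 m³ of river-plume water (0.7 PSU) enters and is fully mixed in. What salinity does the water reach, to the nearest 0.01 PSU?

14.96 PSU

After evaporation: salt = 23,800,000×31.8 = 756,840,000; volume = 23,800,000 − 6,300,000 = 17,500,000 m³
After mixing: salt = 756,840,000 + 34,700,000×0.7 = 781,130,000; volume = 17,500,000 + 34,700,000 = 52,200,000 m³
S = 781,130,000 / 52,200,000 = 14.9642 PSU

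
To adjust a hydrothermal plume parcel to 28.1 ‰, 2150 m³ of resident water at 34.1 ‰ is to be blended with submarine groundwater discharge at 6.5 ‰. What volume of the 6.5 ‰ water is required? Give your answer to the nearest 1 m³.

597 m³

Salt balance: 2,150×34.1 + V×6.5 = (2,150+V)×28.1
73,315 + 6.5V = 60,415 + 28.1V
12,900 = 21.6V
V = 597.22 m³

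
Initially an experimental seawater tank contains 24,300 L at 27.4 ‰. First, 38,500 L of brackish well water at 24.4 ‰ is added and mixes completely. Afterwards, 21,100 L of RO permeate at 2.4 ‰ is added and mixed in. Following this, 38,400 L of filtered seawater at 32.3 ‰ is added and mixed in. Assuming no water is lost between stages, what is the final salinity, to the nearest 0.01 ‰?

Weighted by volume,
Initial salt = 24,300×27.4 = 665,820
After stage 1: salt = 665,820 + 38,500×24.4 = 1,605,220; volume = 62,800 L; S = 25.561 ‰
After stage 2: salt = 1,605,220 + 21,100×2.4 = 1,655,860; volume = 83,900 L; S = 19.736 ‰
After stage 3: salt = 1,655,860 + 38,400×32.3 = 2,896,180; volume = 122,300 L
S = 2,896,180 / 122,300 = 23.6809 ‰

23.68 ‰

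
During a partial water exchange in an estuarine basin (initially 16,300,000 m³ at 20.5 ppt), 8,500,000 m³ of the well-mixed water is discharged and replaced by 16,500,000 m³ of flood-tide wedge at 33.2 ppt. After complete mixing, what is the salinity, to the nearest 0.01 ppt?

29.12 ppt

Remaining after removal: 7,800,000 m³ at 20.5 ppt (salt = 159,900,000)
After addition: salt = 159,900,000 + 16,500,000×33.2 = 707,700,000; volume = 24,300,000 m³
S = 707,700,000 / 24,300,000 = 29.1235 ppt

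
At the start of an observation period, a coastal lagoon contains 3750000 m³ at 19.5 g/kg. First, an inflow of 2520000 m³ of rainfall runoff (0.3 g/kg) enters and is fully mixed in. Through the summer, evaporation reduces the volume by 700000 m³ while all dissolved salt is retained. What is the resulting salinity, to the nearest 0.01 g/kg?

13.26 g/kg

After mixing: salt = 3,750,000×19.5 + 2,520,000×0.3 = 73,881,000; volume = 6,270,000 m³
After evaporation: salt unchanged = 73,881,000; volume = 6,270,000 − 700,000 = 5,570,000 m³
S = 73,881,000 / 5,570,000 = 13.2641 g/kg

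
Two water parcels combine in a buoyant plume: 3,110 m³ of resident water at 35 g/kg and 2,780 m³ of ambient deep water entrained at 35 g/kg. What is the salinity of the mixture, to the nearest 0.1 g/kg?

35.0 g/kg

Salt balance:
salt = 3,110×35 + 2,780×35 = 108,850 + 97,300 = 206,150
volume = 3,110 + 2,780 = 5,890 m³
S = 206,150 / 5,890 = 35 g/kg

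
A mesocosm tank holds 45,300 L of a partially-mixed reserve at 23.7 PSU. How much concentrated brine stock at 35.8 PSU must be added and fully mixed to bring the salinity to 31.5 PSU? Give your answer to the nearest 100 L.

Salt balance: 45,300×23.7 + V×35.8 = (45,300+V)×31.5
1,073,610 + 35.8V = 1,426,950 + 31.5V
353,340 = 4.3V
V = 82,172.09 L

82200 L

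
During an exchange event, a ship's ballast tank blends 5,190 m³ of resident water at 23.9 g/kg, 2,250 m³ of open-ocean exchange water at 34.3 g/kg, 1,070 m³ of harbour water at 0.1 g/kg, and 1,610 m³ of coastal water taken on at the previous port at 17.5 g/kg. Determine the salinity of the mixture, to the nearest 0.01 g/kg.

22.68 g/kg

Salt balance:
salt = 5,190×23.9 + 2,250×34.3 + 1,070×0.1 + 1,610×17.5 = 124,041 + 77,175 + 107 + 28,175 = 229,498
volume = 5,190 + 2,250 + 1,070 + 1,610 = 10,120 m³
S = 229,498 / 10,120 = 22.6777 g/kg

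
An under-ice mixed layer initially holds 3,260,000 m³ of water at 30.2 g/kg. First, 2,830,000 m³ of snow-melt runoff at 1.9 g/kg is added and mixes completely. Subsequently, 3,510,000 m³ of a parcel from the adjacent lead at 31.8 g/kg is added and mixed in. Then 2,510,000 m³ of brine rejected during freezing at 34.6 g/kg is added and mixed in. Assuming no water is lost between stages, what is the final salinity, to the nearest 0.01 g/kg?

24.96 g/kg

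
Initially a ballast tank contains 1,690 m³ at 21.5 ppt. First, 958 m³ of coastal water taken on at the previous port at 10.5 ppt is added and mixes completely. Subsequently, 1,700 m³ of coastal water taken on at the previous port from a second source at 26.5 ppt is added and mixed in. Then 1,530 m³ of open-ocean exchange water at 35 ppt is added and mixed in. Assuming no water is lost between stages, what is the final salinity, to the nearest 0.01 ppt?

24.67 ppt

Weighted by volume,
Initial salt = 1,690×21.5 = 36,335
After stage 1: salt = 36,335 + 958×10.5 = 46,394; volume = 2,648 m³; S = 17.52 ppt
After stage 2: salt = 46,394 + 1,700×26.5 = 91,444; volume = 4,348 m³; S = 21.031 ppt
After stage 3: salt = 91,444 + 1,530×35 = 144,994; volume = 5,878 m³
S = 144,994 / 5,878 = 24.6672 ppt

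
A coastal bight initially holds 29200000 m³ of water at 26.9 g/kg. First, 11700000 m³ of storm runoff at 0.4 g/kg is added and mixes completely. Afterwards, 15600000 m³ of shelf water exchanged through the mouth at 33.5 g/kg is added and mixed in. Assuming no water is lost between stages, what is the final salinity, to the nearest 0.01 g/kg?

23.23 g/kg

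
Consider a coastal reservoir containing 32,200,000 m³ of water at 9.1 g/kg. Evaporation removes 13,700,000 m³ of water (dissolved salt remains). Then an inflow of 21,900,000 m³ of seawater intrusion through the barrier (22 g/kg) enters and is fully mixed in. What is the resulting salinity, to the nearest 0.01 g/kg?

19.18 g/kg

After evaporation: salt = 32,200,000×9.1 = 293,020,000; volume = 32,200,000 − 13,700,000 = 18,500,000 m³
After mixing: salt = 293,020,000 + 21,900,000×22 = 774,820,000; volume = 18,500,000 + 21,900,000 = 40,400,000 m³
S = 774,820,000 / 40,400,000 = 19.1787 g/kg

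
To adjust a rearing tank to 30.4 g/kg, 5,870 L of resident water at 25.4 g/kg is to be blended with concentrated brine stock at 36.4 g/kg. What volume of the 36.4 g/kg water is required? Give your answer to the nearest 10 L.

4890 L

Salt balance: 5,870×25.4 + V×36.4 = (5,870+V)×30.4
149,098 + 36.4V = 178,448 + 30.4V
29,350 = 6V
V = 4,891.67 L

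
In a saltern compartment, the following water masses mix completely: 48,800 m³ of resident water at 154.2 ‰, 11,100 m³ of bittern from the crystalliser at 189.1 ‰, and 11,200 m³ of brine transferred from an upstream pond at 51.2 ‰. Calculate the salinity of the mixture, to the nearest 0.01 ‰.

Mass of salt is conserved:
salt = 48,800×154.2 + 11,100×189.1 + 11,200×51.2 = 7,524,960 + 2,099,010 + 573,440 = 10,197,410
volume = 48,800 + 11,100 + 11,200 = 71,100 m³
S = 10,197,410 / 71,100 = 143.4235 ‰

143.42 ‰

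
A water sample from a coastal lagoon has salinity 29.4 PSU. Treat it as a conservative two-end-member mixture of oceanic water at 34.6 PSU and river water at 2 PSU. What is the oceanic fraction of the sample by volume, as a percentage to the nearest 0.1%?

84.0%

Let g be the oceanic fraction. Salt balance per unit volume:
g×34.6 + (1−g)×2 = 29.4
g = (29.4 − 2) / (34.6 − 2) = 27.4/32.6 = 0.8405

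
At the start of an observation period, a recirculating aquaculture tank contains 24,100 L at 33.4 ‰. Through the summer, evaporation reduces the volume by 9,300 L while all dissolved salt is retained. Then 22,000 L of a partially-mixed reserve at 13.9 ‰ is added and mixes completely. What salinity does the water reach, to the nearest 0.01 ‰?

After evaporation: salt = 24,100×33.4 = 804,940; volume = 24,100 − 9,300 = 14,800 L
After mixing: salt = 804,940 + 22,000×13.9 = 1,110,740; volume = 14,800 + 22,000 = 36,800 L
S = 1,110,740 / 36,800 = 30.1832 ‰

30.18 ‰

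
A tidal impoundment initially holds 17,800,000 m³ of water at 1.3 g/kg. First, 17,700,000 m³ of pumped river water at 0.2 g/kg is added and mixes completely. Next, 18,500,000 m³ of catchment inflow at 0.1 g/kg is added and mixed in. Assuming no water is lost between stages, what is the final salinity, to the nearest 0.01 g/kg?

Total salt / total volume:
Initial salt = 17,800,000×1.3 = 23,140,000
After stage 1: salt = 23,140,000 + 17,700,000×0.2 = 26,680,000; volume = 35,500,000 m³; S = 0.752 g/kg
After stage 2: salt = 26,680,000 + 18,500,000×0.1 = 28,530,000; volume = 54,000,000 m³
S = 28,530,000 / 54,000,000 = 0.5283 g/kg

0.53 g/kg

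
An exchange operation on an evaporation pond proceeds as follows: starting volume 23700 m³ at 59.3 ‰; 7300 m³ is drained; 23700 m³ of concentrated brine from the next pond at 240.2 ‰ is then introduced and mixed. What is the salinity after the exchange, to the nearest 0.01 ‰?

Remaining after removal: 16,400 m³ at 59.3 ‰ (salt = 972,520)
After addition: salt = 972,520 + 23,700×240.2 = 6,665,260; volume = 40,100 m³
S = 6,665,260 / 40,100 = 166.216 ‰

166.22 ‰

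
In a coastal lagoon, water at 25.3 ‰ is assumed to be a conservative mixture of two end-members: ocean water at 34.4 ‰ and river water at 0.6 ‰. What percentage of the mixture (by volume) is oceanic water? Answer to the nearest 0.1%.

Let g be the oceanic fraction. Salt balance per unit volume:
g×34.4 + (1−g)×0.6 = 25.3
g = (25.3 − 0.6) / (34.4 − 0.6) = 24.7/33.8 = 0.7308

73.1%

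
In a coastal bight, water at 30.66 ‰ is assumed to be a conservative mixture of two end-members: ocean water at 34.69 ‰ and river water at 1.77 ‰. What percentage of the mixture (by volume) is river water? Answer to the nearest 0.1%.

Let f be the freshwater fraction. Salt balance per unit volume:
f×1.77 + (1−f)×34.69 = 30.66
f = (34.69 − 30.66) / (34.69 − 1.77) = 4.03/32.92 = 0.1224

12.2%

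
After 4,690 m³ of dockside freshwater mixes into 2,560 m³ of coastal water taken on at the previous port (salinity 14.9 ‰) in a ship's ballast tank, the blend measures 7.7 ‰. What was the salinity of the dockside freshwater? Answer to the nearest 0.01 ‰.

Salt balance: 2,560×14.9 + 4,690×S = 7,250×7.7
38,144 + 4,690·S = 55,825
S = (55,825 − 38,144) / 4,690 = 3.7699 ‰

3.77 ‰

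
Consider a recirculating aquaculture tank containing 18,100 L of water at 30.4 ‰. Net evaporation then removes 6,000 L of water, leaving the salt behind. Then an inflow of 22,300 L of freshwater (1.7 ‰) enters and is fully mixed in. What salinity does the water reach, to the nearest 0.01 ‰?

17.10 ‰

After evaporation: salt = 18,100×30.4 = 550,240; volume = 18,100 − 6,000 = 12,100 L
After mixing: salt = 550,240 + 22,300×1.7 = 588,150; volume = 12,100 + 22,300 = 34,400 L
S = 588,150 / 34,400 = 17.0974 ‰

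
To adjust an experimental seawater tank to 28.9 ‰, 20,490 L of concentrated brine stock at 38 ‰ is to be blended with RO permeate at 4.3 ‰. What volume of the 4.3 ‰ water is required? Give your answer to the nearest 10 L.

7580 L

Salt balance: 20,490×38 + V×4.3 = (20,490+V)×28.9
778,620 + 4.3V = 592,161 + 28.9V
186,459 = 24.6V
V = 7,579.63 L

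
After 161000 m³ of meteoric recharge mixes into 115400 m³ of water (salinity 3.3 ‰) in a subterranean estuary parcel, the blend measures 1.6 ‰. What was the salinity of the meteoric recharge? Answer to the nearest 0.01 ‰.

0.38 ‰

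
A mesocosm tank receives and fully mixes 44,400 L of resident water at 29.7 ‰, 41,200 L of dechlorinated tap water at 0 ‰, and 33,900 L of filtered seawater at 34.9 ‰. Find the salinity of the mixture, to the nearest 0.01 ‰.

Weighted by volume,
salt = 44,400×29.7 + 41,200×0 + 33,900×34.9 = 1,318,680 + 0 + 1,183,110 = 2,501,790
volume = 44,400 + 41,200 + 33,900 = 119,500 L
S = 2,501,790 / 119,500 = 20.9355 ‰

20.94 ‰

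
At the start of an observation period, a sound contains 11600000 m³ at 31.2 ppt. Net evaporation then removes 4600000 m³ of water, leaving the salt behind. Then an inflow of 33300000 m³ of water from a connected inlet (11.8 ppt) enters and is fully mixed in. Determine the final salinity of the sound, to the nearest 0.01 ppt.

After evaporation: salt = 11,600,000×31.2 = 361,920,000; volume = 11,600,000 − 4,600,000 = 7,000,000 m³
After mixing: salt = 361,920,000 + 33,300,000×11.8 = 754,860,000; volume = 7,000,000 + 33,300,000 = 40,300,000 m³
S = 754,860,000 / 40,300,000 = 18.731 ppt

18.73 ppt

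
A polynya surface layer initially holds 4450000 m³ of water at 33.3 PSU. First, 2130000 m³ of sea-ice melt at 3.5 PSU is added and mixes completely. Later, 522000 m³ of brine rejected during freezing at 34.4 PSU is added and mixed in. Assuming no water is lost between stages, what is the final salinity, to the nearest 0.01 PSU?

24.44 PSU

Weighted by volume,
Initial salt = 4,450,000×33.3 = 148,185,000
After stage 1: salt = 148,185,000 + 2,130,000×3.5 = 155,640,000; volume = 6,580,000 m³; S = 23.653 PSU
After stage 2: salt = 155,640,000 + 522,000×34.4 = 173,596,800; volume = 7,102,000 m³
S = 173,596,800 / 7,102,000 = 24.4434 PSU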